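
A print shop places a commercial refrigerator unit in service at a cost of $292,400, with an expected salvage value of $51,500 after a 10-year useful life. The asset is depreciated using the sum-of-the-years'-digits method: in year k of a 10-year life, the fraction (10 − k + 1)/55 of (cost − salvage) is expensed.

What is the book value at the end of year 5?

$117,200

Depreciable base = $292,400 − $51,500 = $240,900.
Sum of the years' digits = 10+9+8+7+6+5+4+3+2+1 = 55.
Year 1: $240,900 × 10/55 = $43,800. Book value $248,600.
Year 2: $240,900 × 9/55 = $39,420. Book value $209,180.
Year 3: $240,900 × 8/55 = $35,040. Book value $174,140.
Year 4: $240,900 × 7/55 = $30,660. Book value $143,480.
Year 5: $240,900 × 6/55 = $26,280. Book value $117,200.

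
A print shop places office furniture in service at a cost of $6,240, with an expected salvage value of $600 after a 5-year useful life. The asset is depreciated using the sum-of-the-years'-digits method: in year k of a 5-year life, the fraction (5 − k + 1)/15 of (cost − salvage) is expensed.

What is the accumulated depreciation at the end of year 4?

Depreciable base = $6,240 − $600 = $5,640.
Sum of the years' digits = 5+4+3+2+1 = 15.
Year 1: $5,640 × 5/15 = $1,880. Book value $4,360.
Year 2: $5,640 × 4/15 = $1,504. Book value $2,856.
Year 3: $5,640 × 3/15 = $1,128. Book value $1,728.
Year 4: $5,640 × 2/15 = $752. Book value $976.
Accumulated through year 4 = $6,240 − $976 = $5,264.

$5,264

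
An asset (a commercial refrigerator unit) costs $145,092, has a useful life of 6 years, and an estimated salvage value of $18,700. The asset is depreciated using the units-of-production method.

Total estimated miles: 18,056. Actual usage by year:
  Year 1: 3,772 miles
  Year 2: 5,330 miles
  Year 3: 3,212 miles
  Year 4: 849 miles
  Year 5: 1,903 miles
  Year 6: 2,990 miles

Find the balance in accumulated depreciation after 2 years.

Depreciable base = $145,092 − $18,700 = $126,392.
Rate = $126,392 / 18,056 miles = $7 per mile.
Year 1: 3,772 × $7 = $26,404. Book value $118,688.
Year 2: 5,330 × $7 = $37,310. Book value $81,378.
Accumulated through year 2 = $145,092 − $81,378 = $63,714.

$63,714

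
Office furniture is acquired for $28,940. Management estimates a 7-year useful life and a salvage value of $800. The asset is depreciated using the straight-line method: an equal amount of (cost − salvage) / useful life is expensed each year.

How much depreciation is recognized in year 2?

$4,020

Depreciable base = $28,940 − $800 = $28,140.
Annual expense = $28,140 / 7 = $4,020.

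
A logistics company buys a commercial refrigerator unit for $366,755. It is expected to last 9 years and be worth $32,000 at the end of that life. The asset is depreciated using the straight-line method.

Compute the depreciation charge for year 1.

$37,195

Depreciable base = $366,755 − $32,000 = $334,755.
Annual expense = $334,755 / 9 = $37,195.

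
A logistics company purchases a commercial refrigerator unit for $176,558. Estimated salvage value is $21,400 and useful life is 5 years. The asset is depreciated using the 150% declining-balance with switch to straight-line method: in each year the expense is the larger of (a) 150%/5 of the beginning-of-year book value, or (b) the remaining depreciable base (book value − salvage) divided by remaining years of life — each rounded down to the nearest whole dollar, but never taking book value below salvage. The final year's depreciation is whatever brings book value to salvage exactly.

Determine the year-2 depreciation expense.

Depreciable base = $176,558 − $21,400 = $155,158.
Year 1: DB = ⌊$176,558 × 150%/5⌋ = $52,967; SL = ⌊$155,158/5⌋ = $31,031 → take DB $52,967. Book value $123,591.
Year 2: DB = ⌊$123,591 × 150%/5⌋ = $37,077; SL = ⌊$102,191/4⌋ = $25,547 → take DB $37,077. Book value $86,514.

$37,077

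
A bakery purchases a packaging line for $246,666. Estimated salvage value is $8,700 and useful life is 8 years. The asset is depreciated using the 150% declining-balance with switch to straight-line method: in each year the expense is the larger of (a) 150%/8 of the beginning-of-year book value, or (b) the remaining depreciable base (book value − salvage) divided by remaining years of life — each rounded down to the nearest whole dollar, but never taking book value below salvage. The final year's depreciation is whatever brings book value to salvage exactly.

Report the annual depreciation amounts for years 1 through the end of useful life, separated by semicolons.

$46,249; $37,578; $30,532; $24,807; $24,700; $24,700; $24,700; $24,700

Depreciable base = $246,666 − $8,700 = $237,966.
Year 1: DB = ⌊$246,666 × 150%/8⌋ = $46,249; SL = ⌊$237,966/8⌋ = $29,745 → take DB $46,249. Book value $200,417.
Year 2: DB = ⌊$200,417 × 150%/8⌋ = $37,578; SL = ⌊$191,717/7⌋ = $27,388 → take DB $37,578. Book value $162,839.
Year 3: DB = ⌊$162,839 × 150%/8⌋ = $30,532; SL = ⌊$154,139/6⌋ = $25,689 → take DB $30,532. Book value $132,307.
Year 4: DB = ⌊$132,307 × 150%/8⌋ = $24,807; SL = ⌊$123,607/5⌋ = $24,721 → take DB $24,807. Book value $107,500.
Year 5: DB = ⌊$107,500 × 150%/8⌋ = $20,156; SL = ⌊$98,800/4⌋ = $24,700 → take SL $24,700. Book value $82,800.
Year 6: DB = ⌊$82,800 × 150%/8⌋ = $15,525; SL = ⌊$74,100/3⌋ = $24,700 → take SL $24,700. Book value $58,100.
Year 7: DB = ⌊$58,100 × 150%/8⌋ = $10,893; SL = ⌊$49,400/2⌋ = $24,700 → take SL $24,700. Book value $33,400.
Year 8 (final): $33,400 − $8,700 = $24,700. Book value $8,700.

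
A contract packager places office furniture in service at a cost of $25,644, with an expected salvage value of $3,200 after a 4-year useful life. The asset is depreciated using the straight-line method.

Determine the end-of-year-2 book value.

Depreciable base = $25,644 − $3,200 = $22,444.
Annual expense = $22,444 / 4 = $5,611.
End of year 1: book value $20,033.
End of year 2: book value $14,422.

$14,422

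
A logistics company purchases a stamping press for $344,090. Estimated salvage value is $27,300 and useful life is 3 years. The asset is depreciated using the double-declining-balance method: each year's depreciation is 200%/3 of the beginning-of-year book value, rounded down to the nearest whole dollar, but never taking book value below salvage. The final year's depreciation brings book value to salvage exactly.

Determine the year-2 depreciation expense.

Depreciable base = $344,090 − $27,300 = $316,790.
Year 1: ⌊$344,090 × 200%/3⌋ = $229,393. Book value $114,697.
Year 2: ⌊$114,697 × 200%/3⌋ = $76,464. Book value $38,233.

$76,464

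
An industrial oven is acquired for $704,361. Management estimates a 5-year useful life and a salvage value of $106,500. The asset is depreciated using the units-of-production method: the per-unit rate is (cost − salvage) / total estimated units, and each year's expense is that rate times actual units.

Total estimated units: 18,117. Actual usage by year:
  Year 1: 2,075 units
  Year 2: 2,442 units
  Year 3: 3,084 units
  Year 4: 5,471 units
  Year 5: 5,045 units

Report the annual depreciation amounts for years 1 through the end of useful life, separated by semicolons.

$68,475; $80,586; $101,772; $180,543; $166,485

Depreciable base = $704,361 − $106,500 = $597,861.
Rate = $597,861 / 18,117 units = $33 per unit.
Year 1: 2,075 × $33 = $68,475. Book value $635,886.
Year 2: 2,442 × $33 = $80,586. Book value $555,300.
Year 3: 3,084 × $33 = $101,772. Book value $453,528.
Year 4: 5,471 × $33 = $180,543. Book value $272,985.
Year 5: 5,045 × $33 = $166,485. Book value $106,500.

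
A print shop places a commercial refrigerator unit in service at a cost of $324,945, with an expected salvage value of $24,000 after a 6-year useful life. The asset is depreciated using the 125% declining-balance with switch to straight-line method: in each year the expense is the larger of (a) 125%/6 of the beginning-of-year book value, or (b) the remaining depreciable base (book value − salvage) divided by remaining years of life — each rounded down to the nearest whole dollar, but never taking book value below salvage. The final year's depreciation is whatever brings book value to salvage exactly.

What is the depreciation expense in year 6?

Depreciable base = $324,945 − $24,000 = $300,945.
Year 1: DB = ⌊$324,945 × 125%/6⌋ = $67,696; SL = ⌊$300,945/6⌋ = $50,157 → take DB $67,696. Book value $257,249.
Year 2: DB = ⌊$257,249 × 125%/6⌋ = $53,593; SL = ⌊$233,249/5⌋ = $46,649 → take DB $53,593. Book value $203,656.
Year 3: DB = ⌊$203,656 × 125%/6⌋ = $42,428; SL = ⌊$179,656/4⌋ = $44,914 → take SL $44,914. Book value $158,742.
Year 4: DB = ⌊$158,742 × 125%/6⌋ = $33,071; SL = ⌊$134,742/3⌋ = $44,914 → take SL $44,914. Book value $113,828.
Year 5: DB = ⌊$113,828 × 125%/6⌋ = $23,714; SL = ⌊$89,828/2⌋ = $44,914 → take SL $44,914. Book value $68,914.
Year 6 (final): $68,914 − $24,000 = $44,914. Book value $24,000.

$44,914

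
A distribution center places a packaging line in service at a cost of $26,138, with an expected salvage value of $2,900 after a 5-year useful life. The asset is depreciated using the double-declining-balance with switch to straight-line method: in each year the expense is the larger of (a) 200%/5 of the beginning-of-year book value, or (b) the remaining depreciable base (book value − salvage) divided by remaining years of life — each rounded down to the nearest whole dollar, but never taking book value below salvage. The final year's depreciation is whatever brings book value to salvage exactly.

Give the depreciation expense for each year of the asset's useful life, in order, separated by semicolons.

$10,455; $6,273; $3,764; $2,258; $488

Depreciable base = $26,138 − $2,900 = $23,238.
Year 1: DB = ⌊$26,138 × 200%/5⌋ = $10,455; SL = ⌊$23,238/5⌋ = $4,647 → take DB $10,455. Book value $15,683.
Year 2: DB = ⌊$15,683 × 200%/5⌋ = $6,273; SL = ⌊$12,783/4⌋ = $3,195 → take DB $6,273. Book value $9,410.
Year 3: DB = ⌊$9,410 × 200%/5⌋ = $3,764; SL = ⌊$6,510/3⌋ = $2,170 → take DB $3,764. Book value $5,646.
Year 4: DB = ⌊$5,646 × 200%/5⌋ = $2,258; SL = ⌊$2,746/2⌋ = $1,373 → take DB $2,258. Book value $3,388.
Year 5 (final): $3,388 − $2,900 = $488. Book value $2,900.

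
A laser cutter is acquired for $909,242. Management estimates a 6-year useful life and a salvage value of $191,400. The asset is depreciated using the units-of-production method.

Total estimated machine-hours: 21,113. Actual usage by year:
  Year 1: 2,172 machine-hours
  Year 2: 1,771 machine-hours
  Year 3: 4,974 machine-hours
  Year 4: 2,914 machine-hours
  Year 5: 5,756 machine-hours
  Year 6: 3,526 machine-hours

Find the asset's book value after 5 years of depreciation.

Depreciable base = $909,242 − $191,400 = $717,842.
Rate = $717,842 / 21,113 machine-hours = $34 per machine-hour.
Year 1: 2,172 × $34 = $73,848. Book value $835,394.
Year 2: 1,771 × $34 = $60,214. Book value $775,180.
Year 3: 4,974 × $34 = $169,116. Book value $606,064.
Year 4: 2,914 × $34 = $99,076. Book value $506,988.
Year 5: 5,756 × $34 = $195,704. Book value $311,284.

$311,284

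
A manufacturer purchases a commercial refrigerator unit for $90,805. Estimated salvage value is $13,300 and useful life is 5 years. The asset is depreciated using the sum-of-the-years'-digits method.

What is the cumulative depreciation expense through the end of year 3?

Depreciable base = $90,805 − $13,300 = $77,505.
Sum of the years' digits = 5+4+3+2+1 = 15.
Year 1: $77,505 × 5/15 = $25,835. Book value $64,970.
Year 2: $77,505 × 4/15 = $20,668. Book value $44,302.
Year 3: $77,505 × 3/15 = $15,501. Book value $28,801.
Accumulated through year 3 = $90,805 − $28,801 = $62,004.

$62,004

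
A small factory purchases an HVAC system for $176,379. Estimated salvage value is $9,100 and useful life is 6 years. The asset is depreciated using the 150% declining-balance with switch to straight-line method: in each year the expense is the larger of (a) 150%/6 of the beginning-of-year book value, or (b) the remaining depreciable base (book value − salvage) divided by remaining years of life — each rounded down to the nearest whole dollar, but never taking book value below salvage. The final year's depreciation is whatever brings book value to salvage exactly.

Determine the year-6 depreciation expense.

Depreciable base = $176,379 − $9,100 = $167,279.
Year 1: DB = ⌊$176,379 × 150%/6⌋ = $44,094; SL = ⌊$167,279/6⌋ = $27,879 → take DB $44,094. Book value $132,285.
Year 2: DB = ⌊$132,285 × 150%/6⌋ = $33,071; SL = ⌊$123,185/5⌋ = $24,637 → take DB $33,071. Book value $99,214.
Year 3: DB = ⌊$99,214 × 150%/6⌋ = $24,803; SL = ⌊$90,114/4⌋ = $22,528 → take DB $24,803. Book value $74,411.
Year 4: DB = ⌊$74,411 × 150%/6⌋ = $18,602; SL = ⌊$65,311/3⌋ = $21,770 → take SL $21,770. Book value $52,641.
Year 5: DB = ⌊$52,641 × 150%/6⌋ = $13,160; SL = ⌊$43,541/2⌋ = $21,770 → take SL $21,770. Book value $30,871.
Year 6 (final): $30,871 − $9,100 = $21,771. Book value $9,100.

$21,771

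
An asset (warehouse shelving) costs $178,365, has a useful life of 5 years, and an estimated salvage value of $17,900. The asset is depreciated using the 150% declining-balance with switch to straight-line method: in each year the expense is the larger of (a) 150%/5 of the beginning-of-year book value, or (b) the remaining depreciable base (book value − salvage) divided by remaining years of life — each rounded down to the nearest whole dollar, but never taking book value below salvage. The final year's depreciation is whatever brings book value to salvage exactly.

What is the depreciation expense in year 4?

Depreciable base = $178,365 − $17,900 = $160,465.
Year 1: DB = ⌊$178,365 × 150%/5⌋ = $53,509; SL = ⌊$160,465/5⌋ = $32,093 → take DB $53,509. Book value $124,856.
Year 2: DB = ⌊$124,856 × 150%/5⌋ = $37,456; SL = ⌊$106,956/4⌋ = $26,739 → take DB $37,456. Book value $87,400.
Year 3: DB = ⌊$87,400 × 150%/5⌋ = $26,220; SL = ⌊$69,500/3⌋ = $23,166 → take DB $26,220. Book value $61,180.
Year 4: DB = ⌊$61,180 × 150%/5⌋ = $18,354; SL = ⌊$43,280/2⌋ = $21,640 → take SL $21,640. Book value $39,540.

$21,640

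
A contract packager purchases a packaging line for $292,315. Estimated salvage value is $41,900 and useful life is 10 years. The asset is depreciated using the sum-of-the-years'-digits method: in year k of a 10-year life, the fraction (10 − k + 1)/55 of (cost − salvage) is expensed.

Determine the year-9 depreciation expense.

$9,106

Depreciable base = $292,315 − $41,900 = $250,415.
Sum of the years' digits = 10+9+8+7+6+5+4+3+2+1 = 55.
Year 1: $250,415 × 10/55 = $45,530. Book value $246,785.
Year 2: $250,415 × 9/55 = $40,977. Book value $205,808.
Year 3: $250,415 × 8/55 = $36,424. Book value $169,384.
Year 4: $250,415 × 7/55 = $31,871. Book value $137,513.
Year 5: $250,415 × 6/55 = $27,318. Book value $110,195.
Year 6: $250,415 × 5/55 = $22,765. Book value $87,430.
Year 7: $250,415 × 4/55 = $18,212. Book value $69,218.
Year 8: $250,415 × 3/55 = $13,659. Book value $55,559.
Year 9: $250,415 × 2/55 = $9,106. Book value $46,453.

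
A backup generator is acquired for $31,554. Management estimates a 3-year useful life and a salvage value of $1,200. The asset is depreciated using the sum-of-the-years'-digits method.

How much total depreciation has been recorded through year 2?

Depreciable base = $31,554 − $1,200 = $30,354.
Sum of the years' digits = 3+2+1 = 6.
Year 1: $30,354 × 3/6 = $15,177. Book value $16,377.
Year 2: $30,354 × 2/6 = $10,118. Book value $6,259.
Accumulated through year 2 = $31,554 − $6,259 = $25,295.

$25,295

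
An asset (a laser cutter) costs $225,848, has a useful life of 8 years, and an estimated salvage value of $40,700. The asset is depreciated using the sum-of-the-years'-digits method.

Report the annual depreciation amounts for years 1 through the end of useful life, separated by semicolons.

Depreciable base = $225,848 − $40,700 = $185,148.
Sum of the years' digits = 8+7+6+5+4+3+2+1 = 36.
Year 1: $185,148 × 8/36 = $41,144. Book value $184,704.
Year 2: $185,148 × 7/36 = $36,001. Book value $148,703.
Year 3: $185,148 × 6/36 = $30,858. Book value $117,845.
Year 4: $185,148 × 5/36 = $25,715. Book value $92,130.
Year 5: $185,148 × 4/36 = $20,572. Book value $71,558.
Year 6: $185,148 × 3/36 = $15,429. Book value $56,129.
Year 7: $185,148 × 2/36 = $10,286. Book value $45,843.
Year 8: $185,148 × 1/36 = $5,143. Book value $40,700.

$41,144; $36,001; $30,858; $25,715; $20,572; $15,429; $10,286; $5,143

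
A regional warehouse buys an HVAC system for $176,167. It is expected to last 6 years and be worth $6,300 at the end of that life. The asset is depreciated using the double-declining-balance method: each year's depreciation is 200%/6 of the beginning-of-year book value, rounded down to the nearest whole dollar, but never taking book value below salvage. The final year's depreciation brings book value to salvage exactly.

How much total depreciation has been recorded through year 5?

$152,967

Depreciable base = $176,167 − $6,300 = $169,867.
Year 1: ⌊$176,167 × 200%/6⌋ = $58,722. Book value $117,445.
Year 2: ⌊$117,445 × 200%/6⌋ = $39,148. Book value $78,297.
Year 3: ⌊$78,297 × 200%/6⌋ = $26,099. Book value $52,198.
Year 4: ⌊$52,198 × 200%/6⌋ = $17,399. Book value $34,799.
Year 5: ⌊$34,799 × 200%/6⌋ = $11,599. Book value $23,200.
Accumulated through year 5 = $176,167 − $23,200 = $152,967.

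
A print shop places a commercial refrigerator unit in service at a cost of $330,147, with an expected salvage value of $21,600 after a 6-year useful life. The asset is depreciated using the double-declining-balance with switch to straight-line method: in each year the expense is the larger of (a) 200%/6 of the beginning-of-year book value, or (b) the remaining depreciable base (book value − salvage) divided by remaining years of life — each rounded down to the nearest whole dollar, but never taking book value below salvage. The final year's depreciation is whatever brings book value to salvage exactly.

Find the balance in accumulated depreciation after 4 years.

$264,932

Depreciable base = $330,147 − $21,600 = $308,547.
Year 1: DB = ⌊$330,147 × 200%/6⌋ = $110,049; SL = ⌊$308,547/6⌋ = $51,424 → take DB $110,049. Book value $220,098.
Year 2: DB = ⌊$220,098 × 200%/6⌋ = $73,366; SL = ⌊$198,498/5⌋ = $39,699 → take DB $73,366. Book value $146,732.
Year 3: DB = ⌊$146,732 × 200%/6⌋ = $48,910; SL = ⌊$125,132/4⌋ = $31,283 → take DB $48,910. Book value $97,822.
Year 4: DB = ⌊$97,822 × 200%/6⌋ = $32,607; SL = ⌊$76,222/3⌋ = $25,407 → take DB $32,607. Book value $65,215.
Accumulated through year 4 = $330,147 − $65,215 = $264,932.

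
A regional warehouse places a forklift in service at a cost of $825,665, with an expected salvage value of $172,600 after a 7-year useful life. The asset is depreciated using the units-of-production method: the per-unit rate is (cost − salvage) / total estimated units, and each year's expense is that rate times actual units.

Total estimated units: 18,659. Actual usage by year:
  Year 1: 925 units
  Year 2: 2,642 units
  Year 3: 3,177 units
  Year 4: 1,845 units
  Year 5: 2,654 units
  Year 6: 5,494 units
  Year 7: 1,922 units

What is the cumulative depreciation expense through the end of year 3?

$236,040

Depreciable base = $825,665 − $172,600 = $653,065.
Rate = $653,065 / 18,659 units = $35 per unit.
Year 1: 925 × $35 = $32,375. Book value $793,290.
Year 2: 2,642 × $35 = $92,470. Book value $700,820.
Year 3: 3,177 × $35 = $111,195. Book value $589,625.
Accumulated through year 3 = $825,665 − $589,625 = $236,040.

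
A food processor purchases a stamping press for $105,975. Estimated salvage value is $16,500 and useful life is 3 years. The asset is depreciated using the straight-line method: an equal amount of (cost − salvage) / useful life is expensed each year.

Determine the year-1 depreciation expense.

Depreciable base = $105,975 − $16,500 = $89,475.
Annual expense = $89,475 / 3 = $29,825.

$29,825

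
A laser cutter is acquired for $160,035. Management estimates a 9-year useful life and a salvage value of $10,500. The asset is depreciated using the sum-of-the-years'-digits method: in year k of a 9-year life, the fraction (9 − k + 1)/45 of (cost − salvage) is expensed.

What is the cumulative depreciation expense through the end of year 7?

Depreciable base = $160,035 − $10,500 = $149,535.
Sum of the years' digits = 9+8+7+6+5+4+3+2+1 = 45.
Year 1: $149,535 × 9/45 = $29,907. Book value $130,128.
Year 2: $149,535 × 8/45 = $26,584. Book value $103,544.
Year 3: $149,535 × 7/45 = $23,261. Book value $80,283.
Year 4: $149,535 × 6/45 = $19,938. Book value $60,345.
Year 5: $149,535 × 5/45 = $16,615. Book value $43,730.
Year 6: $149,535 × 4/45 = $13,292. Book value $30,438.
Year 7: $149,535 × 3/45 = $9,969. Book value $20,469.
Accumulated through year 7 = $160,035 − $20,469 = $139,566.

$139,566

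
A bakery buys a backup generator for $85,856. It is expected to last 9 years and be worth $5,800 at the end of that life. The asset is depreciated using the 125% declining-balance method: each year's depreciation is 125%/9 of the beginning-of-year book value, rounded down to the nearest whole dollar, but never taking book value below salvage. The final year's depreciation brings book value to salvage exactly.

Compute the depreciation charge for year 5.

Depreciable base = $85,856 − $5,800 = $80,056.
Year 1: ⌊$85,856 × 125%/9⌋ = $11,924. Book value $73,932.
Year 2: ⌊$73,932 × 125%/9⌋ = $10,268. Book value $63,664.
Year 3: ⌊$63,664 × 125%/9⌋ = $8,842. Book value $54,822.
Year 4: ⌊$54,822 × 125%/9⌋ = $7,614. Book value $47,208.
Year 5: ⌊$47,208 × 125%/9⌋ = $6,556. Book value $40,652.

$6,556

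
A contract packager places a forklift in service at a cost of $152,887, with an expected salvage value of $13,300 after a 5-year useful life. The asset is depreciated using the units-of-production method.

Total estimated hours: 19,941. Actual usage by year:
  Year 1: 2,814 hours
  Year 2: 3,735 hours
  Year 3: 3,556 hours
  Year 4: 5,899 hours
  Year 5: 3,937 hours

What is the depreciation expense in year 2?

Depreciable base = $152,887 − $13,300 = $139,587.
Rate = $139,587 / 19,941 hours = $7 per hour.
Year 1: 2,814 × $7 = $19,698. Book value $133,189.
Year 2: 3,735 × $7 = $26,145. Book value $107,044.

$26,145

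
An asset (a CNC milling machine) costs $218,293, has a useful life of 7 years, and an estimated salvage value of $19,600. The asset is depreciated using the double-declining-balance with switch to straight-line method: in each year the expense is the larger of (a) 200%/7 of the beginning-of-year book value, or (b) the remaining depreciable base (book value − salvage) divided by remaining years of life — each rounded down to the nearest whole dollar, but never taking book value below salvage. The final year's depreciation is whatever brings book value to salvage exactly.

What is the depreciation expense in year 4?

Depreciable base = $218,293 − $19,600 = $198,693.
Year 1: DB = ⌊$218,293 × 200%/7⌋ = $62,369; SL = ⌊$198,693/7⌋ = $28,384 → take DB $62,369. Book value $155,924.
Year 2: DB = ⌊$155,924 × 200%/7⌋ = $44,549; SL = ⌊$136,324/6⌋ = $22,720 → take DB $44,549. Book value $111,375.
Year 3: DB = ⌊$111,375 × 200%/7⌋ = $31,821; SL = ⌊$91,775/5⌋ = $18,355 → take DB $31,821. Book value $79,554.
Year 4: DB = ⌊$79,554 × 200%/7⌋ = $22,729; SL = ⌊$59,954/4⌋ = $14,988 → take DB $22,729. Book value $56,825.

$22,729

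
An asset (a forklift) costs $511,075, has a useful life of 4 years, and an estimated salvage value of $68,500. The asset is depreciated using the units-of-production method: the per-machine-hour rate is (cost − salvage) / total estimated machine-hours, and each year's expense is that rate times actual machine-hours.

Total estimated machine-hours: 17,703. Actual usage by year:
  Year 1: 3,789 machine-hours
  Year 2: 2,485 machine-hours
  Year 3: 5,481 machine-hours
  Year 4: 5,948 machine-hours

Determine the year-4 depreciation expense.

$148,700

Depreciable base = $511,075 − $68,500 = $442,575.
Rate = $442,575 / 17,703 machine-hours = $25 per machine-hour.
Year 1: 3,789 × $25 = $94,725. Book value $416,350.
Year 2: 2,485 × $25 = $62,125. Book value $354,225.
Year 3: 5,481 × $25 = $137,025. Book value $217,200.
Year 4: 5,948 × $25 = $148,700. Book value $68,500.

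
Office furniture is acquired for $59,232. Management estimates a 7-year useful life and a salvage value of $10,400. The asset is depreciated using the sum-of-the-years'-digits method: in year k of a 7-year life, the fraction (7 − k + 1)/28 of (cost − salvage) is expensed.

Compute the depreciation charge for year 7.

Depreciable base = $59,232 − $10,400 = $48,832.
Sum of the years' digits = 7+6+5+4+3+2+1 = 28.
Year 1: $48,832 × 7/28 = $12,208. Book value $47,024.
Year 2: $48,832 × 6/28 = $10,464. Book value $36,560.
Year 3: $48,832 × 5/28 = $8,720. Book value $27,840.
Year 4: $48,832 × 4/28 = $6,976. Book value $20,864.
Year 5: $48,832 × 3/28 = $5,232. Book value $15,632.
Year 6: $48,832 × 2/28 = $3,488. Book value $12,144.
Year 7: $48,832 × 1/28 = $1,744. Book value $10,400.

$1,744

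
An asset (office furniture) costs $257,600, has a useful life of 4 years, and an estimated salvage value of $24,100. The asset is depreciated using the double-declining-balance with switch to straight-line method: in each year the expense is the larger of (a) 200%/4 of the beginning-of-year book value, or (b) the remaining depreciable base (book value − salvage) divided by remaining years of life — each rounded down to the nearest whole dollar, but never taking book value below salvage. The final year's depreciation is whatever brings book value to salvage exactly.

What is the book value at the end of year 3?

Depreciable base = $257,600 − $24,100 = $233,500.
Year 1: DB = ⌊$257,600 × 200%/4⌋ = $128,800; SL = ⌊$233,500/4⌋ = $58,375 → take DB $128,800. Book value $128,800.
Year 2: DB = ⌊$128,800 × 200%/4⌋ = $64,400; SL = ⌊$104,700/3⌋ = $34,900 → take DB $64,400. Book value $64,400.
Year 3: DB = ⌊$64,400 × 200%/4⌋ = $32,200; SL = ⌊$40,300/2⌋ = $20,150 → take DB $32,200. Book value $32,200.

$32,200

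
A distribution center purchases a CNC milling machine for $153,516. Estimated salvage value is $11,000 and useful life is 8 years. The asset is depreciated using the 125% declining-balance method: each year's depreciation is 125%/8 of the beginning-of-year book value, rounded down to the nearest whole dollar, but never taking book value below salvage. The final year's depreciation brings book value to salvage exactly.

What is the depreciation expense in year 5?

Depreciable base = $153,516 − $11,000 = $142,516.
Year 1: ⌊$153,516 × 125%/8⌋ = $23,986. Book value $129,530.
Year 2: ⌊$129,530 × 125%/8⌋ = $20,239. Book value $109,291.
Year 3: ⌊$109,291 × 125%/8⌋ = $17,076. Book value $92,215.
Year 4: ⌊$92,215 × 125%/8⌋ = $14,408. Book value $77,807.
Year 5: ⌊$77,807 × 125%/8⌋ = $12,157. Book value $65,650.

$12,157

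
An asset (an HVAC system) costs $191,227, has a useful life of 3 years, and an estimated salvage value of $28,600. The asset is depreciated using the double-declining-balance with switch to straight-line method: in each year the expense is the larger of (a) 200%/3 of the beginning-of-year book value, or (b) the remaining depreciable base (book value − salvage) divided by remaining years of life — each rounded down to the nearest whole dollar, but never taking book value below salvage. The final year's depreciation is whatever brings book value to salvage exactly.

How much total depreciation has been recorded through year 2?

$162,627

Depreciable base = $191,227 − $28,600 = $162,627.
Year 1: DB = ⌊$191,227 × 200%/3⌋ = $127,484; SL = ⌊$162,627/3⌋ = $54,209 → take DB $127,484. Book value $63,743.
Year 2: DB = ⌊$63,743 × 200%/3⌋ = $42,495; SL = ⌊$35,143/2⌋ = $17,571 → take DB $42,495, capped at $35,143. Book value $28,600.
Accumulated through year 2 = $191,227 − $28,600 = $162,627.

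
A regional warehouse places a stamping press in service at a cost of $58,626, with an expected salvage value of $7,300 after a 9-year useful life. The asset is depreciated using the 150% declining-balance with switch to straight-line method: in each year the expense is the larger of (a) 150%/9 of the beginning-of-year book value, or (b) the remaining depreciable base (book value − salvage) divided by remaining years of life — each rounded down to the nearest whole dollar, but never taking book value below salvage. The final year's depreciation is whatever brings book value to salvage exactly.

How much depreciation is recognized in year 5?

$4,712

Depreciable base = $58,626 − $7,300 = $51,326.
Year 1: DB = ⌊$58,626 × 150%/9⌋ = $9,771; SL = ⌊$51,326/9⌋ = $5,702 → take DB $9,771. Book value $48,855.
Year 2: DB = ⌊$48,855 × 150%/9⌋ = $8,142; SL = ⌊$41,555/8⌋ = $5,194 → take DB $8,142. Book value $40,713.
Year 3: DB = ⌊$40,713 × 150%/9⌋ = $6,785; SL = ⌊$33,413/7⌋ = $4,773 → take DB $6,785. Book value $33,928.
Year 4: DB = ⌊$33,928 × 150%/9⌋ = $5,654; SL = ⌊$26,628/6⌋ = $4,438 → take DB $5,654. Book value $28,274.
Year 5: DB = ⌊$28,274 × 150%/9⌋ = $4,712; SL = ⌊$20,974/5⌋ = $4,194 → take DB $4,712. Book value $23,562.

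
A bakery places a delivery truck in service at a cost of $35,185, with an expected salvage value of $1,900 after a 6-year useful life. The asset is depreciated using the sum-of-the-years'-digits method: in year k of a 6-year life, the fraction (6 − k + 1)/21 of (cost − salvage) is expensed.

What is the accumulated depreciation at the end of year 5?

$31,700

Depreciable base = $35,185 − $1,900 = $33,285.
Sum of the years' digits = 6+5+4+3+2+1 = 21.
Year 1: $33,285 × 6/21 = $9,510. Book value $25,675.
Year 2: $33,285 × 5/21 = $7,925. Book value $17,750.
Year 3: $33,285 × 4/21 = $6,340. Book value $11,410.
Year 4: $33,285 × 3/21 = $4,755. Book value $6,655.
Year 5: $33,285 × 2/21 = $3,170. Book value $3,485.
Accumulated through year 5 = $35,185 − $3,485 = $31,700.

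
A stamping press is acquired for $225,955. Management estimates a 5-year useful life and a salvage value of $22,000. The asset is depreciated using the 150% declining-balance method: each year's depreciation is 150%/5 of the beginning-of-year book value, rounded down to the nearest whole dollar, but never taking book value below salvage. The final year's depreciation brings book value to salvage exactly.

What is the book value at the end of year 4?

Depreciable base = $225,955 − $22,000 = $203,955.
Year 1: ⌊$225,955 × 150%/5⌋ = $67,786. Book value $158,169.
Year 2: ⌊$158,169 × 150%/5⌋ = $47,450. Book value $110,719.
Year 3: ⌊$110,719 × 150%/5⌋ = $33,215. Book value $77,504.
Year 4: ⌊$77,504 × 150%/5⌋ = $23,251. Book value $54,253.

$54,253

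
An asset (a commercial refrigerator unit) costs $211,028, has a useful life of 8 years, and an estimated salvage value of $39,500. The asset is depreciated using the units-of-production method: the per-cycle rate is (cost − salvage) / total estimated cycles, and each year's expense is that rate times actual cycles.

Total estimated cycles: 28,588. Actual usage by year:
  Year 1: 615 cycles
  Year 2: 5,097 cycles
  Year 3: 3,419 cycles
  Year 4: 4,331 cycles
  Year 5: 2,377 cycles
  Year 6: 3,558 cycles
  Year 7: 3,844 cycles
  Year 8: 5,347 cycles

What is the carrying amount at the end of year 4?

$130,256

Depreciable base = $211,028 − $39,500 = $171,528.
Rate = $171,528 / 28,588 cycles = $6 per cycle.
Year 1: 615 × $6 = $3,690. Book value $207,338.
Year 2: 5,097 × $6 = $30,582. Book value $176,756.
Year 3: 3,419 × $6 = $20,514. Book value $156,242.
Year 4: 4,331 × $6 = $25,986. Book value $130,256.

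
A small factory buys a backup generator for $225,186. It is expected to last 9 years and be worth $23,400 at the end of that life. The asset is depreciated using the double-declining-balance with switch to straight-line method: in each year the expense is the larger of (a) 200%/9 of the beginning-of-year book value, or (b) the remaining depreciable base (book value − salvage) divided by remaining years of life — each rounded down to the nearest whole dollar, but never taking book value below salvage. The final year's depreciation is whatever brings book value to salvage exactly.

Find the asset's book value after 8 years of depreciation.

$30,159

Depreciable base = $225,186 − $23,400 = $201,786.
Year 1: DB = ⌊$225,186 × 200%/9⌋ = $50,041; SL = ⌊$201,786/9⌋ = $22,420 → take DB $50,041. Book value $175,145.
Year 2: DB = ⌊$175,145 × 200%/9⌋ = $38,921; SL = ⌊$151,745/8⌋ = $18,968 → take DB $38,921. Book value $136,224.
Year 3: DB = ⌊$136,224 × 200%/9⌋ = $30,272; SL = ⌊$112,824/7⌋ = $16,117 → take DB $30,272. Book value $105,952.
Year 4: DB = ⌊$105,952 × 200%/9⌋ = $23,544; SL = ⌊$82,552/6⌋ = $13,758 → take DB $23,544. Book value $82,408.
Year 5: DB = ⌊$82,408 × 200%/9⌋ = $18,312; SL = ⌊$59,008/5⌋ = $11,801 → take DB $18,312. Book value $64,096.
Year 6: DB = ⌊$64,096 × 200%/9⌋ = $14,243; SL = ⌊$40,696/4⌋ = $10,174 → take DB $14,243. Book value $49,853.
Year 7: DB = ⌊$49,853 × 200%/9⌋ = $11,078; SL = ⌊$26,453/3⌋ = $8,817 → take DB $11,078. Book value $38,775.
Year 8: DB = ⌊$38,775 × 200%/9⌋ = $8,616; SL = ⌊$15,375/2⌋ = $7,687 → take DB $8,616. Book value $30,159.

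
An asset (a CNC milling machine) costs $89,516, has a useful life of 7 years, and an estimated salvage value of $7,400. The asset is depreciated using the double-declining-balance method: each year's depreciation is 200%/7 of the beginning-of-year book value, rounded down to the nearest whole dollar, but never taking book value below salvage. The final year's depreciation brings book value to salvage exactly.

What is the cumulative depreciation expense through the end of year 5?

$72,871

Depreciable base = $89,516 − $7,400 = $82,116.
Year 1: ⌊$89,516 × 200%/7⌋ = $25,576. Book value $63,940.
Year 2: ⌊$63,940 × 200%/7⌋ = $18,268. Book value $45,672.
Year 3: ⌊$45,672 × 200%/7⌋ = $13,049. Book value $32,623.
Year 4: ⌊$32,623 × 200%/7⌋ = $9,320. Book value $23,303.
Year 5: ⌊$23,303 × 200%/7⌋ = $6,658. Book value $16,645.
Accumulated through year 5 = $89,516 − $16,645 = $72,871.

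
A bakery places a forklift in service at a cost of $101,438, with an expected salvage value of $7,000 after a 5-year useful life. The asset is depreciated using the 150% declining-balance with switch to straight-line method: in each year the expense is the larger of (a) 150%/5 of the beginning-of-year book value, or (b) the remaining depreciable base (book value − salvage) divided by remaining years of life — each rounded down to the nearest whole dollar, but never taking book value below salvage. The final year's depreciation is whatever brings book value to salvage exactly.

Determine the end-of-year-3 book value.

$34,794

Depreciable base = $101,438 − $7,000 = $94,438.
Year 1: DB = ⌊$101,438 × 150%/5⌋ = $30,431; SL = ⌊$94,438/5⌋ = $18,887 → take DB $30,431. Book value $71,007.
Year 2: DB = ⌊$71,007 × 150%/5⌋ = $21,302; SL = ⌊$64,007/4⌋ = $16,001 → take DB $21,302. Book value $49,705.
Year 3: DB = ⌊$49,705 × 150%/5⌋ = $14,911; SL = ⌊$42,705/3⌋ = $14,235 → take DB $14,911. Book value $34,794.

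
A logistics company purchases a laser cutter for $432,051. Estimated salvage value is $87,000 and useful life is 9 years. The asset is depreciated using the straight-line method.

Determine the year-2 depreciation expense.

Depreciable base = $432,051 − $87,000 = $345,051.
Annual expense = $345,051 / 9 = $38,339.

$38,339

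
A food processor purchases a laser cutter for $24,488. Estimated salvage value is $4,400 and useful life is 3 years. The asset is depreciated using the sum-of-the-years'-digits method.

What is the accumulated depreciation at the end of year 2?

$16,740

Depreciable base = $24,488 − $4,400 = $20,088.
Sum of the years' digits = 3+2+1 = 6.
Year 1: $20,088 × 3/6 = $10,044. Book value $14,444.
Year 2: $20,088 × 2/6 = $6,696. Book value $7,748.
Accumulated through year 2 = $24,488 − $7,748 = $16,740.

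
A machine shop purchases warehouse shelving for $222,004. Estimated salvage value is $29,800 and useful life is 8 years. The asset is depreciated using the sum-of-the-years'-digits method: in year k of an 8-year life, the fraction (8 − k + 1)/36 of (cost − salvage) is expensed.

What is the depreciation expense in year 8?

$5,339

Depreciable base = $222,004 − $29,800 = $192,204.
Sum of the years' digits = 8+7+6+5+4+3+2+1 = 36.
Year 1: $192,204 × 8/36 = $42,712. Book value $179,292.
Year 2: $192,204 × 7/36 = $37,373. Book value $141,919.
Year 3: $192,204 × 6/36 = $32,034. Book value $109,885.
Year 4: $192,204 × 5/36 = $26,695. Book value $83,190.
Year 5: $192,204 × 4/36 = $21,356. Book value $61,834.
Year 6: $192,204 × 3/36 = $16,017. Book value $45,817.
Year 7: $192,204 × 2/36 = $10,678. Book value $35,139.
Year 8: $192,204 × 1/36 = $5,339. Book value $29,800.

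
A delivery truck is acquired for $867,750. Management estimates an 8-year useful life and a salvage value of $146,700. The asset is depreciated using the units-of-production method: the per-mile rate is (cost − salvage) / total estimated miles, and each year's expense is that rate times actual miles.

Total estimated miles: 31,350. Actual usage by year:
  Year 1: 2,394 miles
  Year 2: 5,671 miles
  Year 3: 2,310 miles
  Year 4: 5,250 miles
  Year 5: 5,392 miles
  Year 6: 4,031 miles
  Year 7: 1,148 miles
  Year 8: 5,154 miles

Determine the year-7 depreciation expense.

$26,404

Depreciable base = $867,750 − $146,700 = $721,050.
Rate = $721,050 / 31,350 miles = $23 per mile.
Year 1: 2,394 × $23 = $55,062. Book value $812,688.
Year 2: 5,671 × $23 = $130,433. Book value $682,255.
Year 3: 2,310 × $23 = $53,130. Book value $629,125.
Year 4: 5,250 × $23 = $120,750. Book value $508,375.
Year 5: 5,392 × $23 = $124,016. Book value $384,359.
Year 6: 4,031 × $23 = $92,713. Book value $291,646.
Year 7: 1,148 × $23 = $26,404. Book value $265,242.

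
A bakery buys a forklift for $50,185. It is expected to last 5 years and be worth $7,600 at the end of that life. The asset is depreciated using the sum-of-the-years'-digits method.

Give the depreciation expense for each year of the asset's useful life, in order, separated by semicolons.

Depreciable base = $50,185 − $7,600 = $42,585.
Sum of the years' digits = 5+4+3+2+1 = 15.
Year 1: $42,585 × 5/15 = $14,195. Book value $35,990.
Year 2: $42,585 × 4/15 = $11,356. Book value $24,634.
Year 3: $42,585 × 3/15 = $8,517. Book value $16,117.
Year 4: $42,585 × 2/15 = $5,678. Book value $10,439.
Year 5: $42,585 × 1/15 = $2,839. Book value $7,600.

$14,195; $11,356; $8,517; $5,678; $2,839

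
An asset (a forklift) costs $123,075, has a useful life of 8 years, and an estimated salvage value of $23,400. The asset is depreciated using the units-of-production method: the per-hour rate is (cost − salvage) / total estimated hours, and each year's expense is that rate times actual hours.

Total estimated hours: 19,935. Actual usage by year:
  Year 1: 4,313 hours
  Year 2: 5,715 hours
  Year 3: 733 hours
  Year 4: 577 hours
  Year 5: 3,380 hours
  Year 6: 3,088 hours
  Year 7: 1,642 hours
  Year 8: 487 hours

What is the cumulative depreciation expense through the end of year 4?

$56,690

Depreciable base = $123,075 − $23,400 = $99,675.
Rate = $99,675 / 19,935 hours = $5 per hour.
Year 1: 4,313 × $5 = $21,565. Book value $101,510.
Year 2: 5,715 × $5 = $28,575. Book value $72,935.
Year 3: 733 × $5 = $3,665. Book value $69,270.
Year 4: 577 × $5 = $2,885. Book value $66,385.
Accumulated through year 4 = $123,075 − $66,385 = $56,690.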